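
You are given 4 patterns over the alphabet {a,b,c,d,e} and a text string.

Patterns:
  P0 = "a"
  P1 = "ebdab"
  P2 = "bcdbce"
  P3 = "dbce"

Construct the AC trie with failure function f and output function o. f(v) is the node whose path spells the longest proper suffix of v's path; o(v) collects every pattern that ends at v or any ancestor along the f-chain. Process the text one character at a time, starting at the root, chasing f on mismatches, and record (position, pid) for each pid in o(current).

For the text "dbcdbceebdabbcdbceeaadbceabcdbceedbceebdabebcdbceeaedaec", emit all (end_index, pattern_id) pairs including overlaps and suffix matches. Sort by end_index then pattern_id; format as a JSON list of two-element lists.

Build automaton:
Trie (insert patterns):
  0='ε' goto a→1 b→7 d→13 e→2
  1='a' goto ·  [P0 ends]
  2='e' goto b→3
  3='eb' goto d→4
  4='ebd' goto a→5
  5='ebda' goto b→6
  6='ebdab' goto ·  [P1 ends]
  7='b' goto c→8
  8='bc' goto d→9
  9='bcd' goto b→10
  10='bcdb' goto c→11
  11='bcdbc' goto e→12
  12='bcdbce' goto ·  [P2 ends]
  13='d' goto b→14
  14='db' goto c→15
  15='dbc' goto e→16
  16='dbce' goto ·  [P3 ends]

BFS fail/out derivation:
  n1('a'): parent n0 fail=0; on 'a' 0 → fail=0;  out {0}∪∅={0}
  n2('e'): parent n0 fail=0; on 'e' 0 → fail=0;  out ∅∪∅=∅
  n7('b'): parent n0 fail=0; on 'b' 0 → fail=0;  out ∅∪∅=∅
  n13('d'): parent n0 fail=0; on 'd' 0 → fail=0;  out ∅∪∅=∅
  n3('eb'): parent n2 fail=0; on 'b' 0 → fail=7;  out ∅∪∅=∅
  n8('bc'): parent n7 fail=0; on 'c' 0 → fail=0;  out ∅∪∅=∅
  n14('db'): parent n13 fail=0; on 'b' 0 → fail=7;  out ∅∪∅=∅
  n4('ebd'): parent n3 fail=7; on 'd' 7→0 → fail=13;  out ∅∪∅=∅
  n9('bcd'): parent n8 fail=0; on 'd' 0 → fail=13;  out ∅∪∅=∅
  n15('dbc'): parent n14 fail=7; on 'c' 7 → fail=8;  out ∅∪∅=∅
  n5('ebda'): parent n4 fail=13; on 'a' 13→0 → fail=1;  out ∅∪{0}={0}
  n10('bcdb'): parent n9 fail=13; on 'b' 13 → fail=14;  out ∅∪∅=∅
  n16('dbce'): parent n15 fail=8; on 'e' 8→0 → fail=2;  out {3}∪∅={3}
  n6('ebdab'): parent n5 fail=1; on 'b' 1→0 → fail=7;  out {1}∪∅={1}
  n11('bcdbc'): parent n10 fail=14; on 'c' 14 → fail=15;  out ∅∪∅=∅
  n12('bcdbce'): parent n11 fail=15; on 'e' 15 → fail=16;  out {2}∪{3}={2,3}

Run:
[0] read 'd'  n0⇒n13
[1] read 'b'  n13⇒n14
[2] read 'c'  n14⇒n15
[3] read 'd'  n15⇒n9 (fail-walked)
[4] read 'b'  n9⇒n10
[5] read 'c'  n10⇒n11
[6] read 'e'  n11⇒n12  emit P2@[1:6],P3@[3:6]
[7] read 'e'  n12⇒n2 (fail-walked)
[8] read 'b'  n2⇒n3
[9] read 'd'  n3⇒n4
[10] read 'a'  n4⇒n5  emit P0@[10:10]
[11] read 'b'  n5⇒n6  emit P1@[7:11]
[12] read 'b'  n6⇒n7 (fail-walked)
[13] read 'c'  n7⇒n8
[14] read 'd'  n8⇒n9
[15] read 'b'  n9⇒n10
[16] read 'c'  n10⇒n11
[17] read 'e'  n11⇒n12  emit P2@[12:17],P3@[14:17]
[18] read 'e'  n12⇒n2 (fail-walked)
[19] read 'a'  n2⇒n1 (fail-walked)  emit P0@[19:19]
[20] read 'a'  n1⇒n1 (fail-walked)  emit P0@[20:20]
[21] read 'd'  n1⇒n13 (fail-walked)
[22] read 'b'  n13⇒n14
[23] read 'c'  n14⇒n15
[24] read 'e'  n15⇒n16  emit P3@[21:24]
[25] read 'a'  n16⇒n1 (fail-walked)  emit P0@[25:25]
[26] read 'b'  n1⇒n7 (fail-walked)
[27] read 'c'  n7⇒n8
[28] read 'd'  n8⇒n9
[29] read 'b'  n9⇒n10
[30] read 'c'  n10⇒n11
[31] read 'e'  n11⇒n12  emit P2@[26:31],P3@[28:31]
[32] read 'e'  n12⇒n2 (fail-walked)
[33] read 'd'  n2⇒n13 (fail-walked)
[34] read 'b'  n13⇒n14
[35] read 'c'  n14⇒n15
[36] read 'e'  n15⇒n16  emit P3@[33:36]
[37] read 'e'  n16⇒n2 (fail-walked)
[38] read 'b'  n2⇒n3
[39] read 'd'  n3⇒n4
[40] read 'a'  n4⇒n5  emit P0@[40:40]
[41] read 'b'  n5⇒n6  emit P1@[37:41]
[42] read 'e'  n6⇒n2 (fail-walked)
[43] read 'b'  n2⇒n3
[44] read 'c'  n3⇒n8 (fail-walked)
[45] read 'd'  n8⇒n9
[46] read 'b'  n9⇒n10
[47] read 'c'  n10⇒n11
[48] read 'e'  n11⇒n12  emit P2@[43:48],P3@[45:48]
[49] read 'e'  n12⇒n2 (fail-walked)
[50] read 'a'  n2⇒n1 (fail-walked)  emit P0@[50:50]
[51] read 'e'  n1⇒n2 (fail-walked)
[52] read 'd'  n2⇒n13 (fail-walked)
[53] read 'a'  n13⇒n1 (fail-walked)  emit P0@[53:53]
[54] read 'e'  n1⇒n2 (fail-walked)
[55] read 'c'  n2⇒n0 (fail-walked)

Result: [[6,2],[6,3],[10,0],[11,1],[17,2],[17,3],[19,0],[20,0],[24,3],[25,0],[31,2],[31,3],[36,3],[40,0],[41,1],[48,2],[48,3],[50,0],[53,0]]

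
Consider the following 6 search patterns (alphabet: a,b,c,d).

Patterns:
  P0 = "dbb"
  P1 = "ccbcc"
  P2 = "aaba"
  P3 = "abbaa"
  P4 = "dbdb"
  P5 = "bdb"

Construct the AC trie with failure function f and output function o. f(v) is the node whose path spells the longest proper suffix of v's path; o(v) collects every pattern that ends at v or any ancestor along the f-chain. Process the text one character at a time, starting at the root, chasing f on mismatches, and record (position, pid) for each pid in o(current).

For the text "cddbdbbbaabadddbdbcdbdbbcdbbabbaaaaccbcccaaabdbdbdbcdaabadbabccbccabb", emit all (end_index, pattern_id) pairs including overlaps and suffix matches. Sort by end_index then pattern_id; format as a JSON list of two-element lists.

Build automaton:
Trie (insert patterns):
  n0 'ε': a→9 b→19 c→4 d→1
  n1 'd': b→2
  n2 'db': b→3 d→17
  n3 'dbb': ·  ←P0
  n4 'c': c→5
  n5 'cc': b→6
  n6 'ccb': c→7
  n7 'ccbc': c→8
  n8 'ccbcc': ·  ←P1
  n9 'a': a→10 b→13
  n10 'aa': b→11
  n11 'aab': a→12
  n12 'aaba': ·  ←P2
  n13 'ab': b→14
  n14 'abb': a→15
  n15 'abba': a→16
  n16 'abbaa': ·  ←P3
  n17 'dbd': b→18
  n18 'dbdb': ·  ←P4
  n19 'b': d→20
  n20 'bd': b→21
  n21 'bdb': ·  ←P5

BFS fail/out derivation:
  n1('d'): parent n0 fail=0; on 'd' 0 → fail=0;  out ∅∪∅=∅
  n4('c'): parent n0 fail=0; on 'c' 0 → fail=0;  out ∅∪∅=∅
  n9('a'): parent n0 fail=0; on 'a' 0 → fail=0;  out ∅∪∅=∅
  n19('b'): parent n0 fail=0; on 'b' 0 → fail=0;  out ∅∪∅=∅
  n2('db'): parent n1 fail=0; on 'b' 0 → fail=19;  out ∅∪∅=∅
  n5('cc'): parent n4 fail=0; on 'c' 0 → fail=4;  out ∅∪∅=∅
  n10('aa'): parent n9 fail=0; on 'a' 0 → fail=9;  out ∅∪∅=∅
  n13('ab'): parent n9 fail=0; on 'b' 0 → fail=19;  out ∅∪∅=∅
  n20('bd'): parent n19 fail=0; on 'd' 0 → fail=1;  out ∅∪∅=∅
  n3('dbb'): parent n2 fail=19; on 'b' 19→0 → fail=19;  out {0}∪∅={0}
  n6('ccb'): parent n5 fail=4; on 'b' 4→0 → fail=19;  out ∅∪∅=∅
  n11('aab'): parent n10 fail=9; on 'b' 9 → fail=13;  out ∅∪∅=∅
  n14('abb'): parent n13 fail=19; on 'b' 19→0 → fail=19;  out ∅∪∅=∅
  n17('dbd'): parent n2 fail=19; on 'd' 19 → fail=20;  out ∅∪∅=∅
  n21('bdb'): parent n20 fail=1; on 'b' 1 → fail=2;  out {5}∪∅={5}
  n7('ccbc'): parent n6 fail=19; on 'c' 19→0 → fail=4;  out ∅∪∅=∅
  n12('aaba'): parent n11 fail=13; on 'a' 13→19→0 → fail=9;  out {2}∪∅={2}
  n15('abba'): parent n14 fail=19; on 'a' 19→0 → fail=9;  out ∅∪∅=∅
  n18('dbdb'): parent n17 fail=20; on 'b' 20 → fail=21;  out {4}∪{5}={4,5}
  n8('ccbcc'): parent n7 fail=4; on 'c' 4 → fail=5;  out {1}∪∅={1}
  n16('abbaa'): parent n15 fail=9; on 'a' 9 → fail=10;  out {3}∪∅={3}

Run:
[0] read 'c'  n0⇒n4
[1] read 'd'  n4⇒n1 (via fail)
[2] read 'd'  n1⇒n1 (via fail)
[3] read 'b'  n1⇒n2
[4] read 'd'  n2⇒n17
[5] read 'b'  n17⇒n18  emit P4@[2:5],P5@[3:5]
[6] read 'b'  n18⇒n3 (via fail)  emit P0@[4:6]
[7] read 'b'  n3⇒n19 (via fail)
[8] read 'a'  n19⇒n9 (via fail)
[9] read 'a'  n9⇒n10
[10] read 'b'  n10⇒n11
[11] read 'a'  n11⇒n12  emit P2@[8:11]
[12] read 'd'  n12⇒n1 (via fail)
[13] read 'd'  n1⇒n1 (via fail)
[14] read 'd'  n1⇒n1 (via fail)
[15] read 'b'  n1⇒n2
[16] read 'd'  n2⇒n17
[17] read 'b'  n17⇒n18  emit P4@[14:17],P5@[15:17]
[18] read 'c'  n18⇒n4 (via fail)
[19] read 'd'  n4⇒n1 (via fail)
[20] read 'b'  n1⇒n2
[21] read 'd'  n2⇒n17
[22] read 'b'  n17⇒n18  emit P4@[19:22],P5@[20:22]
[23] read 'b'  n18⇒n3 (via fail)  emit P0@[21:23]
[24] read 'c'  n3⇒n4 (via fail)
[25] read 'd'  n4⇒n1 (via fail)
[26] read 'b'  n1⇒n2
[27] read 'b'  n2⇒n3  emit P0@[25:27]
[28] read 'a'  n3⇒n9 (via fail)
[29] read 'b'  n9⇒n13
[30] read 'b'  n13⇒n14
[31] read 'a'  n14⇒n15
[32] read 'a'  n15⇒n16  emit P3@[28:32]
[33] read 'a'  n16⇒n10 (via fail)
[34] read 'a'  n10⇒n10 (via fail)
[35] read 'c'  n10⇒n4 (via fail)
[36] read 'c'  n4⇒n5
[37] read 'b'  n5⇒n6
[38] read 'c'  n6⇒n7
[39] read 'c'  n7⇒n8  emit P1@[35:39]
[40] read 'c'  n8⇒n5 (via fail)
[41] read 'a'  n5⇒n9 (via fail)
[42] read 'a'  n9⇒n10
[43] read 'a'  n10⇒n10 (via fail)
[44] read 'b'  n10⇒n11
[45] read 'd'  n11⇒n20 (via fail)
[46] read 'b'  n20⇒n21  emit P5@[44:46]
[47] read 'd'  n21⇒n17 (via fail)
[48] read 'b'  n17⇒n18  emit P4@[45:48],P5@[46:48]
[49] read 'd'  n18⇒n17 (via fail)
[50] read 'b'  n17⇒n18  emit P4@[47:50],P5@[48:50]
[51] read 'c'  n18⇒n4 (via fail)
[52] read 'd'  n4⇒n1 (via fail)
[53] read 'a'  n1⇒n9 (via fail)
[54] read 'a'  n9⇒n10
[55] read 'b'  n10⇒n11
[56] read 'a'  n11⇒n12  emit P2@[53:56]
[57] read 'd'  n12⇒n1 (via fail)
[58] read 'b'  n1⇒n2
[59] read 'a'  n2⇒n9 (via fail)
[60] read 'b'  n9⇒n13
[61] read 'c'  n13⇒n4 (via fail)
[62] read 'c'  n4⇒n5
[63] read 'b'  n5⇒n6
[64] read 'c'  n6⇒n7
[65] read 'c'  n7⇒n8  emit P1@[61:65]
[66] read 'a'  n8⇒n9 (via fail)
[67] read 'b'  n9⇒n13
[68] read 'b'  n13⇒n14

All matches (sorted): [[5,4],[5,5],[6,0],[11,2],[17,4],[17,5],[22,4],[22,5],[23,0],[27,0],[32,3],[39,1],[46,5],[48,4],[48,5],[50,4],[50,5],[56,2],[65,1]]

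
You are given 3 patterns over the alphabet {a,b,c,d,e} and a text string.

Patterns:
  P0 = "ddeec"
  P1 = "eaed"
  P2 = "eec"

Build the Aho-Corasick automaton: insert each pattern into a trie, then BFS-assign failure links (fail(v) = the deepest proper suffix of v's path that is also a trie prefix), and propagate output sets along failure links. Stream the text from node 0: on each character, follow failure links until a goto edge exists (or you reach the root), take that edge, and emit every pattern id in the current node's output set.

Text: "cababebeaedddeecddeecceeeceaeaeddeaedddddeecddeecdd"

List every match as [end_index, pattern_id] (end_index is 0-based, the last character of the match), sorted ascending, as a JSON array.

Construct AC machine:
Trie nodes:
  n0 'ε': d→1 e→6
  n1 'd': d→2
  n2 'dd': e→3
  n3 'dde': e→4
  n4 'ddee': c→5
  n5 'ddeec': ·  ←P0
  n6 'e': a→7 e→10
  n7 'ea': e→8
  n8 'eae': d→9
  n9 'eaed': ·  ←P1
  n10 'ee': c→11
  n11 'eec': ·  ←P2

BFS fail/out derivation:
  n1('d'): parent n0 fail=0; on 'd' 0 → fail=0;  out ∅∪∅=∅
  n6('e'): parent n0 fail=0; on 'e' 0 → fail=0;  out ∅∪∅=∅
  n2('dd'): parent n1 fail=0; on 'd' 0 → fail=1;  out ∅∪∅=∅
  n7('ea'): parent n6 fail=0; on 'a' 0 → fail=0;  out ∅∪∅=∅
  n10('ee'): parent n6 fail=0; on 'e' 0 → fail=6;  out ∅∪∅=∅
  n3('dde'): parent n2 fail=1; on 'e' 1→0 → fail=6;  out ∅∪∅=∅
  n8('eae'): parent n7 fail=0; on 'e' 0 → fail=6;  out ∅∪∅=∅
  n11('eec'): parent n10 fail=6; on 'c' 6→0 → fail=0;  out {2}∪∅={2}
  n4('ddee'): parent n3 fail=6; on 'e' 6 → fail=10;  out ∅∪∅=∅
  n9('eaed'): parent n8 fail=6; on 'd' 6→0 → fail=1;  out {1}∪∅={1}
  n5('ddeec'): parent n4 fail=10; on 'c' 10 → fail=11;  out {0}∪{2}={0,2}

Run:
[0] read 'c'  n0⇒n0
[1] read 'a'  n0⇒n0
[2] read 'b'  n0⇒n0
[3] read 'a'  n0⇒n0
[4] read 'b'  n0⇒n0
[5] read 'e'  n0⇒n6
[6] read 'b'  n6⇒n0 (via fail)
[7] read 'e'  n0⇒n6
[8] read 'a'  n6⇒n7
[9] read 'e'  n7⇒n8
[10] read 'd'  n8⇒n9  emit P1@[7:10]
[11] read 'd'  n9⇒n2 (via fail)
[12] read 'd'  n2⇒n2 (via fail)
[13] read 'e'  n2⇒n3
[14] read 'e'  n3⇒n4
[15] read 'c'  n4⇒n5  emit P0@[11:15],P2@[13:15]
[16] read 'd'  n5⇒n1 (via fail)
[17] read 'd'  n1⇒n2
[18] read 'e'  n2⇒n3
[19] read 'e'  n3⇒n4
[20] read 'c'  n4⇒n5  emit P0@[16:20],P2@[18:20]
[21] read 'c'  n5⇒n0 (via fail)
[22] read 'e'  n0⇒n6
[23] read 'e'  n6⇒n10
[24] read 'e'  n10⇒n10 (via fail)
[25] read 'c'  n10⇒n11  emit P2@[23:25]
[26] read 'e'  n11⇒n6 (via fail)
[27] read 'a'  n6⇒n7
[28] read 'e'  n7⇒n8
[29] read 'a'  n8⇒n7 (via fail)
[30] read 'e'  n7⇒n8
[31] read 'd'  n8⇒n9  emit P1@[28:31]
[32] read 'd'  n9⇒n2 (via fail)
[33] read 'e'  n2⇒n3
[34] read 'a'  n3⇒n7 (via fail)
[35] read 'e'  n7⇒n8
[36] read 'd'  n8⇒n9  emit P1@[33:36]
[37] read 'd'  n9⇒n2 (via fail)
[38] read 'd'  n2⇒n2 (via fail)
[39] read 'd'  n2⇒n2 (via fail)
[40] read 'd'  n2⇒n2 (via fail)
[41] read 'e'  n2⇒n3
[42] read 'e'  n3⇒n4
[43] read 'c'  n4⇒n5  emit P0@[39:43],P2@[41:43]
[44] read 'd'  n5⇒n1 (via fail)
[45] read 'd'  n1⇒n2
[46] read 'e'  n2⇒n3
[47] read 'e'  n3⇒n4
[48] read 'c'  n4⇒n5  emit P0@[44:48],P2@[46:48]
[49] read 'd'  n5⇒n1 (via fail)
[50] read 'd'  n1⇒n2

Result: [[10,1],[15,0],[15,2],[20,0],[20,2],[25,2],[31,1],[36,1],[43,0],[43,2],[48,0],[48,2]]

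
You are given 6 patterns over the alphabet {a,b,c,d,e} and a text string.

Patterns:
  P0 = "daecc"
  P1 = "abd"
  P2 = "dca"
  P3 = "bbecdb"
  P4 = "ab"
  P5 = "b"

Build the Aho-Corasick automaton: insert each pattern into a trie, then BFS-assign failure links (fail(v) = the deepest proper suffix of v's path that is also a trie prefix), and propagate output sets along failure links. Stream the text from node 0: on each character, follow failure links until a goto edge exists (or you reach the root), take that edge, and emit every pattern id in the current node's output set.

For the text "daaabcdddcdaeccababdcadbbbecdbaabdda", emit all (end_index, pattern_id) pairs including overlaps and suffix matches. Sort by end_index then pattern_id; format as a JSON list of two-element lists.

Construct AC machine:
Trie (insert patterns):
  0='ε' goto a→6 b→11 d→1
  1='d' goto a→2 c→9
  2='da' goto e→3
  3='dae' goto c→4
  4='daec' goto c→5
  5='daecc' goto ·  ←P0
  6='a' goto b→7
  7='ab' goto d→8  ←P4
  8='abd' goto ·  ←P1
  9='dc' goto a→10
  10='dca' goto ·  ←P2
  11='b' goto b→12  ←P5
  12='bb' goto e→13
  13='bbe' goto c→14
  14='bbec' goto d→15
  15='bbecd' goto b→16
  16='bbecdb' goto ·  ←P3

Failure links (BFS by depth):
  n1('d'): parent n0 fail=0; on 'd' 0 → fail=0;  out ∅∪∅=∅
  n6('a'): parent n0 fail=0; on 'a' 0 → fail=0;  out ∅∪∅=∅
  n11('b'): parent n0 fail=0; on 'b' 0 → fail=0;  out {5}∪∅={5}
  n2('da'): parent n1 fail=0; on 'a' 0 → fail=6;  out ∅∪∅=∅
  n7('ab'): parent n6 fail=0; on 'b' 0 → fail=11;  out {4}∪{5}={4,5}
  n9('dc'): parent n1 fail=0; on 'c' 0 → fail=0;  out ∅∪∅=∅
  n12('bb'): parent n11 fail=0; on 'b' 0 → fail=11;  out ∅∪{5}={5}
  n3('dae'): parent n2 fail=6; on 'e' 6→0 → fail=0;  out ∅∪∅=∅
  n8('abd'): parent n7 fail=11; on 'd' 11→0 → fail=1;  out {1}∪∅={1}
  n10('dca'): parent n9 fail=0; on 'a' 0 → fail=6;  out {2}∪∅={2}
  n13('bbe'): parent n12 fail=11; on 'e' 11→0 → fail=0;  out ∅∪∅=∅
  n4('daec'): parent n3 fail=0; on 'c' 0 → fail=0;  out ∅∪∅=∅
  n14('bbec'): parent n13 fail=0; on 'c' 0 → fail=0;  out ∅∪∅=∅
  n5('daecc'): parent n4 fail=0; on 'c' 0 → fail=0;  out {0}∪∅={0}
  n15('bbecd'): parent n14 fail=0; on 'd' 0 → fail=1;  out ∅∪∅=∅
  n16('bbecdb'): parent n15 fail=1; on 'b' 1→0 → fail=11;  out {3}∪{5}={3,5}

Scan:
[0] read 'd'  n0⇒n1
[1] read 'a'  n1⇒n2
[2] read 'a'  n2⇒n6 (via fail)
[3] read 'a'  n6⇒n6 (via fail)
[4] read 'b'  n6⇒n7  emit P4@[3:4],P5@[4:4]
[5] read 'c'  n7⇒n0 (via fail)
[6] read 'd'  n0⇒n1
[7] read 'd'  n1⇒n1 (via fail)
[8] read 'd'  n1⇒n1 (via fail)
[9] read 'c'  n1⇒n9
[10] read 'd'  n9⇒n1 (via fail)
[11] read 'a'  n1⇒n2
[12] read 'e'  n2⇒n3
[13] read 'c'  n3⇒n4
[14] read 'c'  n4⇒n5  emit P0@[10:14]
[15] read 'a'  n5⇒n6 (via fail)
[16] read 'b'  n6⇒n7  emit P4@[15:16],P5@[16:16]
[17] read 'a'  n7⇒n6 (via fail)
[18] read 'b'  n6⇒n7  emit P4@[17:18],P5@[18:18]
[19] read 'd'  n7⇒n8  emit P1@[17:19]
[20] read 'c'  n8⇒n9 (via fail)
[21] read 'a'  n9⇒n10  emit P2@[19:21]
[22] read 'd'  n10⇒n1 (via fail)
[23] read 'b'  n1⇒n11 (via fail)  emit P5@[23:23]
[24] read 'b'  n11⇒n12  emit P5@[24:24]
[25] read 'b'  n12⇒n12 (via fail)  emit P5@[25:25]
[26] read 'e'  n12⇒n13
[27] read 'c'  n13⇒n14
[28] read 'd'  n14⇒n15
[29] read 'b'  n15⇒n16  emit P3@[24:29],P5@[29:29]
[30] read 'a'  n16⇒n6 (via fail)
[31] read 'a'  n6⇒n6 (via fail)
[32] read 'b'  n6⇒n7  emit P4@[31:32],P5@[32:32]
[33] read 'd'  n7⇒n8  emit P1@[31:33]
[34] read 'd'  n8⇒n1 (via fail)
[35] read 'a'  n1⇒n2

All matches (sorted): [[4,4],[4,5],[14,0],[16,4],[16,5],[18,4],[18,5],[19,1],[21,2],[23,5],[24,5],[25,5],[29,3],[29,5],[32,4],[32,5],[33,1]]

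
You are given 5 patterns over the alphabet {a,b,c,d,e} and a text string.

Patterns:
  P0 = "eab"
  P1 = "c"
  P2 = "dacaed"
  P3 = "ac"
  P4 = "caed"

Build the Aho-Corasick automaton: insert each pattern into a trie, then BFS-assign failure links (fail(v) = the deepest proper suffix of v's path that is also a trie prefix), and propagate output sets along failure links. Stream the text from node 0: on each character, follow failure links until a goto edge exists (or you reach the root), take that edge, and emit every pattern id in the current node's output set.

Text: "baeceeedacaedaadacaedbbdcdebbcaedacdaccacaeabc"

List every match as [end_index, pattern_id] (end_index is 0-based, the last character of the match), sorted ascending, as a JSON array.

Build automaton:
Trie nodes:
  n0 'ε': a→11 c→4 d→5 e→1
  n1 'e': a→2
  n2 'ea': b→3
  n3 'eab': ·  ←P0
  n4 'c': a→13  ←P1
  n5 'd': a→6
  n6 'da': c→7
  n7 'dac': a→8
  n8 'daca': e→9
  n9 'dacae': d→10
  n10 'dacaed': ·  ←P2
  n11 'a': c→12
  n12 'ac': ·  ←P3
  n13 'ca': e→14
  n14 'cae': d→15
  n15 'caed': ·  ←P4

BFS fail/out derivation:
  fail(1) 'e': from fail(0)=0 chase 'e': 0 ⇒ 0;  out=∅∪out(0)=∅
  fail(4) 'c': from fail(0)=0 chase 'c': 0 ⇒ 0;  out={1}∪out(0)={1}
  fail(5) 'd': from fail(0)=0 chase 'd': 0 ⇒ 0;  out=∅∪out(0)=∅
  fail(11) 'a': from fail(0)=0 chase 'a': 0 ⇒ 0;  out=∅∪out(0)=∅
  fail(2) 'ea': from fail(1)=0 chase 'a': 0 ⇒ 11;  out=∅∪out(11)=∅
  fail(6) 'da': from fail(5)=0 chase 'a': 0 ⇒ 11;  out=∅∪out(11)=∅
  fail(12) 'ac': from fail(11)=0 chase 'c': 0 ⇒ 4;  out={3}∪out(4)={1,3}
  fail(13) 'ca': from fail(4)=0 chase 'a': 0 ⇒ 11;  out=∅∪out(11)=∅
  fail(3) 'eab': from fail(2)=11 chase 'b': 11→0 ⇒ 0;  out={0}∪out(0)={0}
  fail(7) 'dac': from fail(6)=11 chase 'c': 11 ⇒ 12;  out=∅∪out(12)={1,3}
  fail(14) 'cae': from fail(13)=11 chase 'e': 11→0 ⇒ 1;  out=∅∪out(1)=∅
  fail(8) 'daca': from fail(7)=12 chase 'a': 12→4 ⇒ 13;  out=∅∪out(13)=∅
  fail(15) 'caed': from fail(14)=1 chase 'd': 1→0 ⇒ 5;  out={4}∪out(5)={4}
  fail(9) 'dacae': from fail(8)=13 chase 'e': 13 ⇒ 14;  out=∅∪out(14)=∅
  fail(10) 'dacaed': from fail(9)=14 chase 'd': 14 ⇒ 15;  out={2}∪out(15)={2,4}

Scan:
i=0 'b': node 0→0
i=1 'a': node 0→11
i=2 'e': node 11→1 ·f
i=3 'c': node 1→4 ·f  ** P1@[3:3]
i=4 'e': node 4→1 ·f
i=5 'e': node 1→1 ·f
i=6 'e': node 1→1 ·f
i=7 'd': node 1→5 ·f
i=8 'a': node 5→6
i=9 'c': node 6→7  ** P1@[9:9],P3@[8:9]
i=10 'a': node 7→8
i=11 'e': node 8→9
i=12 'd': node 9→10  ** P2@[7:12],P4@[9:12]
i=13 'a': node 10→6 ·f
i=14 'a': node 6→11 ·f
i=15 'd': node 11→5 ·f
i=16 'a': node 5→6
i=17 'c': node 6→7  ** P1@[17:17],P3@[16:17]
i=18 'a': node 7→8
i=19 'e': node 8→9
i=20 'd': node 9→10  ** P2@[15:20],P4@[17:20]
i=21 'b': node 10→0 ·f
i=22 'b': node 0→0
i=23 'd': node 0→5
i=24 'c': node 5→4 ·f  ** P1@[24:24]
i=25 'd': node 4→5 ·f
i=26 'e': node 5→1 ·f
i=27 'b': node 1→0 ·f
i=28 'b': node 0→0
i=29 'c': node 0→4  ** P1@[29:29]
i=30 'a': node 4→13
i=31 'e': node 13→14
i=32 'd': node 14→15  ** P4@[29:32]
i=33 'a': node 15→6 ·f
i=34 'c': node 6→7  ** P1@[34:34],P3@[33:34]
i=35 'd': node 7→5 ·f
i=36 'a': node 5→6
i=37 'c': node 6→7  ** P1@[37:37],P3@[36:37]
i=38 'c': node 7→4 ·f  ** P1@[38:38]
i=39 'a': node 4→13
i=40 'c': node 13→12 ·f  ** P1@[40:40],P3@[39:40]
i=41 'a': node 12→13 ·f
i=42 'e': node 13→14
i=43 'a': node 14→2 ·f
i=44 'b': node 2→3  ** P0@[42:44]
i=45 'c': node 3→4 ·f  ** P1@[45:45]

Result: [[3,1],[9,1],[9,3],[12,2],[12,4],[17,1],[17,3],[20,2],[20,4],[24,1],[29,1],[32,4],[34,1],[34,3],[37,1],[37,3],[38,1],[40,1],[40,3],[44,0],[45,1]]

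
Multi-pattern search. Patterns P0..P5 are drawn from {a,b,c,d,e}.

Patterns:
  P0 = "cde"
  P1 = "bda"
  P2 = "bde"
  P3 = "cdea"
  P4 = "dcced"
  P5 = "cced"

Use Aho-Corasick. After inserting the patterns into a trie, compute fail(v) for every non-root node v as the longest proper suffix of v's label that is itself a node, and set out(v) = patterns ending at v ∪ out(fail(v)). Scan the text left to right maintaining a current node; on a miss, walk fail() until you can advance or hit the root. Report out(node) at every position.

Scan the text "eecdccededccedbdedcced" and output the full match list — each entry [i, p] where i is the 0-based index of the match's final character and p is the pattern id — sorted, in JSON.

Build:
Trie (insert patterns):
  n0 'ε': b→4 c→1 d→9
  n1 'c': c→14 d→2
  n2 'cd': e→3
  n3 'cde': a→8  [P0 ends]
  n4 'b': d→5
  n5 'bd': a→6 e→7
  n6 'bda': ·  [P1 ends]
  n7 'bde': ·  [P2 ends]
  n8 'cdea': ·  [P3 ends]
  n9 'd': c→10
  n10 'dc': c→11
  n11 'dcc': e→12
  n12 'dcce': d→13
  n13 'dcced': ·  [P4 ends]
  n14 'cc': e→15
  n15 'cce': d→16
  n16 'cced': ·  [P5 ends]

Failure links (BFS by depth):
  fail(1) 'c': from fail(0)=0 chase 'c': 0 ⇒ 0;  out=∅∪out(0)=∅
  fail(4) 'b': from fail(0)=0 chase 'b': 0 ⇒ 0;  out=∅∪out(0)=∅
  fail(9) 'd': from fail(0)=0 chase 'd': 0 ⇒ 0;  out=∅∪out(0)=∅
  fail(2) 'cd': from fail(1)=0 chase 'd': 0 ⇒ 9;  out=∅∪out(9)=∅
  fail(5) 'bd': from fail(4)=0 chase 'd': 0 ⇒ 9;  out=∅∪out(9)=∅
  fail(10) 'dc': from fail(9)=0 chase 'c': 0 ⇒ 1;  out=∅∪out(1)=∅
  fail(14) 'cc': from fail(1)=0 chase 'c': 0 ⇒ 1;  out=∅∪out(1)=∅
  fail(3) 'cde': from fail(2)=9 chase 'e': 9→0 ⇒ 0;  out={0}∪out(0)={0}
  fail(6) 'bda': from fail(5)=9 chase 'a': 9→0 ⇒ 0;  out={1}∪out(0)={1}
  fail(7) 'bde': from fail(5)=9 chase 'e': 9→0 ⇒ 0;  out={2}∪out(0)={2}
  fail(11) 'dcc': from fail(10)=1 chase 'c': 1 ⇒ 14;  out=∅∪out(14)=∅
  fail(15) 'cce': from fail(14)=1 chase 'e': 1→0 ⇒ 0;  out=∅∪out(0)=∅
  fail(8) 'cdea': from fail(3)=0 chase 'a': 0 ⇒ 0;  out={3}∪out(0)={3}
  fail(12) 'dcce': from fail(11)=14 chase 'e': 14 ⇒ 15;  out=∅∪out(15)=∅
  fail(16) 'cced': from fail(15)=0 chase 'd': 0 ⇒ 9;  out={5}∪out(9)={5}
  fail(13) 'dcced': from fail(12)=15 chase 'd': 15 ⇒ 16;  out={4}∪out(16)={4,5}

Scan:
i=0 'e': node 0→0
i=1 'e': node 0→0
i=2 'c': node 0→1
i=3 'd': node 1→2
i=4 'c': node 2→10 (via fail)
i=5 'c': node 10→11
i=6 'e': node 11→12
i=7 'd': node 12→13  → match P4@[3:7],P5@[4:7]
i=8 'e': node 13→0 (via fail)
i=9 'd': node 0→9
i=10 'c': node 9→10
i=11 'c': node 10→11
i=12 'e': node 11→12
i=13 'd': node 12→13  → match P4@[9:13],P5@[10:13]
i=14 'b': node 13→4 (via fail)
i=15 'd': node 4→5
i=16 'e': node 5→7  → match P2@[14:16]
i=17 'd': node 7→9 (via fail)
i=18 'c': node 9→10
i=19 'c': node 10→11
i=20 'e': node 11→12
i=21 'd': node 12→13  → match P4@[17:21],P5@[18:21]

Matches: [[7,4],[7,5],[13,4],[13,5],[16,2],[21,4],[21,5]]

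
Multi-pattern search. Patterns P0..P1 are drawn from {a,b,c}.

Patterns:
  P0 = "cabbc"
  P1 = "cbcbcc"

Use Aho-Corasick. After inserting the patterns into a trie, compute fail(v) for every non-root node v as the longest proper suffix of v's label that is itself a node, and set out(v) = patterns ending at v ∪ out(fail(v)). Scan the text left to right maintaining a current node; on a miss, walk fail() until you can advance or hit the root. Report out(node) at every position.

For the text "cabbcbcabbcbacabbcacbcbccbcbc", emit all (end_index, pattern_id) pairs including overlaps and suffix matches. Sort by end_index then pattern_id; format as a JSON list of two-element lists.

Build:
Trie nodes:
  0='ε' goto c→1
  1='c' goto a→2 b→6
  2='ca' goto b→3
  3='cab' goto b→4
  4='cabb' goto c→5
  5='cabbc' goto ·  [P0 ends]
  6='cb' goto c→7
  7='cbc' goto b→8
  8='cbcb' goto c→9
  9='cbcbc' goto c→10
  10='cbcbcc' goto ·  [P1 ends]

BFS fail/out derivation:
  n1('c'): parent n0 fail=0; on 'c' 0 → fail=0;  out ∅∪∅=∅
  n2('ca'): parent n1 fail=0; on 'a' 0 → fail=0;  out ∅∪∅=∅
  n6('cb'): parent n1 fail=0; on 'b' 0 → fail=0;  out ∅∪∅=∅
  n3('cab'): parent n2 fail=0; on 'b' 0 → fail=0;  out ∅∪∅=∅
  n7('cbc'): parent n6 fail=0; on 'c' 0 → fail=1;  out ∅∪∅=∅
  n4('cabb'): parent n3 fail=0; on 'b' 0 → fail=0;  out ∅∪∅=∅
  n8('cbcb'): parent n7 fail=1; on 'b' 1 → fail=6;  out ∅∪∅=∅
  n5('cabbc'): parent n4 fail=0; on 'c' 0 → fail=1;  out {0}∪∅={0}
  n9('cbcbc'): parent n8 fail=6; on 'c' 6 → fail=7;  out ∅∪∅=∅
  n10('cbcbcc'): parent n9 fail=7; on 'c' 7→1→0 → fail=1;  out {1}∪∅={1}

Text stream:
[0] read 'c'  n0⇒n1
[1] read 'a'  n1⇒n2
[2] read 'b'  n2⇒n3
[3] read 'b'  n3⇒n4
[4] read 'c'  n4⇒n5  → match P0@[0:4]
[5] read 'b'  n5⇒n6 (fail-walked)
[6] read 'c'  n6⇒n7
[7] read 'a'  n7⇒n2 (fail-walked)
[8] read 'b'  n2⇒n3
[9] read 'b'  n3⇒n4
[10] read 'c'  n4⇒n5  → match P0@[6:10]
[11] read 'b'  n5⇒n6 (fail-walked)
[12] read 'a'  n6⇒n0 (fail-walked)
[13] read 'c'  n0⇒n1
[14] read 'a'  n1⇒n2
[15] read 'b'  n2⇒n3
[16] read 'b'  n3⇒n4
[17] read 'c'  n4⇒n5  → match P0@[13:17]
[18] read 'a'  n5⇒n2 (fail-walked)
[19] read 'c'  n2⇒n1 (fail-walked)
[20] read 'b'  n1⇒n6
[21] read 'c'  n6⇒n7
[22] read 'b'  n7⇒n8
[23] read 'c'  n8⇒n9
[24] read 'c'  n9⇒n10  → match P1@[19:24]
[25] read 'b'  n10⇒n6 (fail-walked)
[26] read 'c'  n6⇒n7
[27] read 'b'  n7⇒n8
[28] read 'c'  n8⇒n9

All matches (sorted): [[4,0],[10,0],[17,0],[24,1]]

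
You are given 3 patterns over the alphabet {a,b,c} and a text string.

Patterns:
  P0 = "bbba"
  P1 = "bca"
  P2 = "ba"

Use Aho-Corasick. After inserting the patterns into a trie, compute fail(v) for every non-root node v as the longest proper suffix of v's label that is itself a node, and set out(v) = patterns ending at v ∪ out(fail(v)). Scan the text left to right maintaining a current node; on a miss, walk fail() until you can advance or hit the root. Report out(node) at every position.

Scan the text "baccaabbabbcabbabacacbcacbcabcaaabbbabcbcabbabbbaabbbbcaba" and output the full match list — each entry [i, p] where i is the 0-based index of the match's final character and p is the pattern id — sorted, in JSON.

Construct AC machine:
Trie (insert patterns):
  0='ε' goto b→1
  1='b' goto a→7 b→2 c→5
  2='bb' goto b→3
  3='bbb' goto a→4
  4='bbba' goto ·  [P0 ends]
  5='bc' goto a→6
  6='bca' goto ·  [P1 ends]
  7='ba' goto ·  [P2 ends]

BFS fail/out derivation:
  n1('b'): parent n0 fail=0; on 'b' 0 → fail=0;  out ∅∪∅=∅
  n2('bb'): parent n1 fail=0; on 'b' 0 → fail=1;  out ∅∪∅=∅
  n5('bc'): parent n1 fail=0; on 'c' 0 → fail=0;  out ∅∪∅=∅
  n7('ba'): parent n1 fail=0; on 'a' 0 → fail=0;  out {2}∪∅={2}
  n3('bbb'): parent n2 fail=1; on 'b' 1 → fail=2;  out ∅∪∅=∅
  n6('bca'): parent n5 fail=0; on 'a' 0 → fail=0;  out {1}∪∅={1}
  n4('bbba'): parent n3 fail=2; on 'a' 2→1 → fail=7;  out {0}∪{2}={0,2}

Scan:
[0] read 'b'  n0⇒n1
[1] read 'a'  n1⇒n7  ** P2@[0:1]
[2] read 'c'  n7⇒n0 ·f
[3] read 'c'  n0⇒n0
[4] read 'a'  n0⇒n0
[5] read 'a'  n0⇒n0
[6] read 'b'  n0⇒n1
[7] read 'b'  n1⇒n2
[8] read 'a'  n2⇒n7 ·f  ** P2@[7:8]
[9] read 'b'  n7⇒n1 ·f
[10] read 'b'  n1⇒n2
[11] read 'c'  n2⇒n5 ·f
[12] read 'a'  n5⇒n6  ** P1@[10:12]
[13] read 'b'  n6⇒n1 ·f
[14] read 'b'  n1⇒n2
[15] read 'a'  n2⇒n7 ·f  ** P2@[14:15]
[16] read 'b'  n7⇒n1 ·f
[17] read 'a'  n1⇒n7  ** P2@[16:17]
[18] read 'c'  n7⇒n0 ·f
[19] read 'a'  n0⇒n0
[20] read 'c'  n0⇒n0
[21] read 'b'  n0⇒n1
[22] read 'c'  n1⇒n5
[23] read 'a'  n5⇒n6  ** P1@[21:23]
[24] read 'c'  n6⇒n0 ·f
[25] read 'b'  n0⇒n1
[26] read 'c'  n1⇒n5
[27] read 'a'  n5⇒n6  ** P1@[25:27]
[28] read 'b'  n6⇒n1 ·f
[29] read 'c'  n1⇒n5
[30] read 'a'  n5⇒n6  ** P1@[28:30]
[31] read 'a'  n6⇒n0 ·f
[32] read 'a'  n0⇒n0
[33] read 'b'  n0⇒n1
[34] read 'b'  n1⇒n2
[35] read 'b'  n2⇒n3
[36] read 'a'  n3⇒n4  ** P0@[33:36],P2@[35:36]
[37] read 'b'  n4⇒n1 ·f
[38] read 'c'  n1⇒n5
[39] read 'b'  n5⇒n1 ·f
[40] read 'c'  n1⇒n5
[41] read 'a'  n5⇒n6  ** P1@[39:41]
[42] read 'b'  n6⇒n1 ·f
[43] read 'b'  n1⇒n2
[44] read 'a'  n2⇒n7 ·f  ** P2@[43:44]
[45] read 'b'  n7⇒n1 ·f
[46] read 'b'  n1⇒n2
[47] read 'b'  n2⇒n3
[48] read 'a'  n3⇒n4  ** P0@[45:48],P2@[47:48]
[49] read 'a'  n4⇒n0 ·f
[50] read 'b'  n0⇒n1
[51] read 'b'  n1⇒n2
[52] read 'b'  n2⇒n3
[53] read 'b'  n3⇒n3 ·f
[54] read 'c'  n3⇒n5 ·f
[55] read 'a'  n5⇒n6  ** P1@[53:55]
[56] read 'b'  n6⇒n1 ·f
[57] read 'a'  n1⇒n7  ** P2@[56:57]

All matches (sorted): [[1,2],[8,2],[12,1],[15,2],[17,2],[23,1],[27,1],[30,1],[36,0],[36,2],[41,1],[44,2],[48,0],[48,2],[55,1],[57,2]]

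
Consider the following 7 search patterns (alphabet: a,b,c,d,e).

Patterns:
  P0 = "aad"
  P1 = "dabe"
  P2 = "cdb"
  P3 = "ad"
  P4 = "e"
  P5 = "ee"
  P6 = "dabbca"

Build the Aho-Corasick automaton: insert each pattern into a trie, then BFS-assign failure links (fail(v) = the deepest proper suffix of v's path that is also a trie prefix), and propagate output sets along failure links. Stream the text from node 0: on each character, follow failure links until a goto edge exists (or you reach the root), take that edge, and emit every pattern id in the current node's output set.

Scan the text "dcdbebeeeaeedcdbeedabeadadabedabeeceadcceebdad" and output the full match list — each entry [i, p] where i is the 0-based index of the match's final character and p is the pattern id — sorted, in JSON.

Construct AC machine:
Trie nodes:
  n0 'ε': a→1 c→8 d→4 e→12
  n1 'a': a→2 d→11
  n2 'aa': d→3
  n3 'aad': ·  [P0 ends]
  n4 'd': a→5
  n5 'da': b→6
  n6 'dab': b→14 e→7
  n7 'dabe': ·  [P1 ends]
  n8 'c': d→9
  n9 'cd': b→10
  n10 'cdb': ·  [P2 ends]
  n11 'ad': ·  [P3 ends]
  n12 'e': e→13  [P4 ends]
  n13 'ee': ·  [P5 ends]
  n14 'dabb': c→15
  n15 'dabbc': a→16
  n16 'dabbca': ·  [P6 ends]

Failure links (BFS by depth):
  n1('a'): parent n0 fail=0; on 'a' 0 → fail=0;  out ∅∪∅=∅
  n4('d'): parent n0 fail=0; on 'd' 0 → fail=0;  out ∅∪∅=∅
  n8('c'): parent n0 fail=0; on 'c' 0 → fail=0;  out ∅∪∅=∅
  n12('e'): parent n0 fail=0; on 'e' 0 → fail=0;  out {4}∪∅={4}
  n2('aa'): parent n1 fail=0; on 'a' 0 → fail=1;  out ∅∪∅=∅
  n5('da'): parent n4 fail=0; on 'a' 0 → fail=1;  out ∅∪∅=∅
  n9('cd'): parent n8 fail=0; on 'd' 0 → fail=4;  out ∅∪∅=∅
  n11('ad'): parent n1 fail=0; on 'd' 0 → fail=4;  out {3}∪∅={3}
  n13('ee'): parent n12 fail=0; on 'e' 0 → fail=12;  out {5}∪{4}={4,5}
  n3('aad'): parent n2 fail=1; on 'd' 1 → fail=11;  out {0}∪{3}={0,3}
  n6('dab'): parent n5 fail=1; on 'b' 1→0 → fail=0;  out ∅∪∅=∅
  n10('cdb'): parent n9 fail=4; on 'b' 4→0 → fail=0;  out {2}∪∅={2}
  n7('dabe'): parent n6 fail=0; on 'e' 0 → fail=12;  out {1}∪{4}={1,4}
  n14('dabb'): parent n6 fail=0; on 'b' 0 → fail=0;  out ∅∪∅=∅
  n15('dabbc'): parent n14 fail=0; on 'c' 0 → fail=8;  out ∅∪∅=∅
  n16('dabbca'): parent n15 fail=8; on 'a' 8→0 → fail=1;  out {6}∪∅={6}

Text stream:
pos 0 'd': at 4
pos 1 'c': at 8 ·f
pos 2 'd': at 9
pos 3 'b': at 10  ** P2@[1:3]
pos 4 'e': at 12 ·f  ** P4@[4:4]
pos 5 'b': at 0 ·f
pos 6 'e': at 12  ** P4@[6:6]
pos 7 'e': at 13  ** P4@[7:7],P5@[6:7]
pos 8 'e': at 13 ·f  ** P4@[8:8],P5@[7:8]
pos 9 'a': at 1 ·f
pos 10 'e': at 12 ·f  ** P4@[10:10]
pos 11 'e': at 13  ** P4@[11:11],P5@[10:11]
pos 12 'd': at 4 ·f
pos 13 'c': at 8 ·f
pos 14 'd': at 9
pos 15 'b': at 10  ** P2@[13:15]
pos 16 'e': at 12 ·f  ** P4@[16:16]
pos 17 'e': at 13  ** P4@[17:17],P5@[16:17]
pos 18 'd': at 4 ·f
pos 19 'a': at 5
pos 20 'b': at 6
pos 21 'e': at 7  ** P1@[18:21],P4@[21:21]
pos 22 'a': at 1 ·f
pos 23 'd': at 11  ** P3@[22:23]
pos 24 'a': at 5 ·f
pos 25 'd': at 11 ·f  ** P3@[24:25]
pos 26 'a': at 5 ·f
pos 27 'b': at 6
pos 28 'e': at 7  ** P1@[25:28],P4@[28:28]
pos 29 'd': at 4 ·f
pos 30 'a': at 5
pos 31 'b': at 6
pos 32 'e': at 7  ** P1@[29:32],P4@[32:32]
pos 33 'e': at 13 ·f  ** P4@[33:33],P5@[32:33]
pos 34 'c': at 8 ·f
pos 35 'e': at 12 ·f  ** P4@[35:35]
pos 36 'a': at 1 ·f
pos 37 'd': at 11  ** P3@[36:37]
pos 38 'c': at 8 ·f
pos 39 'c': at 8 ·f
pos 40 'e': at 12 ·f  ** P4@[40:40]
pos 41 'e': at 13  ** P4@[41:41],P5@[40:41]
pos 42 'b': at 0 ·f
pos 43 'd': at 4
pos 44 'a': at 5
pos 45 'd': at 11 ·f  ** P3@[44:45]

Result: [[3,2],[4,4],[6,4],[7,4],[7,5],[8,4],[8,5],[10,4],[11,4],[11,5],[15,2],[16,4],[17,4],[17,5],[21,1],[21,4],[23,3],[25,3],[28,1],[28,4],[32,1],[32,4],[33,4],[33,5],[35,4],[37,3],[40,4],[41,4],[41,5],[45,3]]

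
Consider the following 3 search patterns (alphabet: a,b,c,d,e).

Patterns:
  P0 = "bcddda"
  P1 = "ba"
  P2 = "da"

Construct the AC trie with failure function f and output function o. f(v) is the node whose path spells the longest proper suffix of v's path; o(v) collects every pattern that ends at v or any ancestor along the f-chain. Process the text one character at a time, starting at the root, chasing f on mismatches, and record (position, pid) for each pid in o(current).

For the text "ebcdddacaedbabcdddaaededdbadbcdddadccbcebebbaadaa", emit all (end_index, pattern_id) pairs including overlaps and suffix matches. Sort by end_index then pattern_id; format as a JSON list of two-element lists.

Build automaton:
Trie (insert patterns):
  0='ε' goto b→1 d→8
  1='b' goto a→7 c→2
  2='bc' goto d→3
  3='bcd' goto d→4
  4='bcdd' goto d→5
  5='bcddd' goto a→6
  6='bcddda' goto ·  ←P0
  7='ba' goto ·  ←P1
  8='d' goto a→9
  9='da' goto ·  ←P2

BFS fail/out derivation:
  n1('b'): parent n0 fail=0; on 'b' 0 → fail=0;  out ∅∪∅=∅
  n8('d'): parent n0 fail=0; on 'd' 0 → fail=0;  out ∅∪∅=∅
  n2('bc'): parent n1 fail=0; on 'c' 0 → fail=0;  out ∅∪∅=∅
  n7('ba'): parent n1 fail=0; on 'a' 0 → fail=0;  out {1}∪∅={1}
  n9('da'): parent n8 fail=0; on 'a' 0 → fail=0;  out {2}∪∅={2}
  n3('bcd'): parent n2 fail=0; on 'd' 0 → fail=8;  out ∅∪∅=∅
  n4('bcdd'): parent n3 fail=8; on 'd' 8→0 → fail=8;  out ∅∪∅=∅
  n5('bcddd'): parent n4 fail=8; on 'd' 8→0 → fail=8;  out ∅∪∅=∅
  n6('bcddda'): parent n5 fail=8; on 'a' 8 → fail=9;  out {0}∪{2}={0,2}

Text stream:
pos 0 'e': at 0
pos 1 'b': at 1
pos 2 'c': at 2
pos 3 'd': at 3
pos 4 'd': at 4
pos 5 'd': at 5
pos 6 'a': at 6  ** P0@[1:6],P2@[5:6]
pos 7 'c': at 0 ·f
pos 8 'a': at 0
pos 9 'e': at 0
pos 10 'd': at 8
pos 11 'b': at 1 ·f
pos 12 'a': at 7  ** P1@[11:12]
pos 13 'b': at 1 ·f
pos 14 'c': at 2
pos 15 'd': at 3
pos 16 'd': at 4
pos 17 'd': at 5
pos 18 'a': at 6  ** P0@[13:18],P2@[17:18]
pos 19 'a': at 0 ·f
pos 20 'e': at 0
pos 21 'd': at 8
pos 22 'e': at 0 ·f
pos 23 'd': at 8
pos 24 'd': at 8 ·f
pos 25 'b': at 1 ·f
pos 26 'a': at 7  ** P1@[25:26]
pos 27 'd': at 8 ·f
pos 28 'b': at 1 ·f
pos 29 'c': at 2
pos 30 'd': at 3
pos 31 'd': at 4
pos 32 'd': at 5
pos 33 'a': at 6  ** P0@[28:33],P2@[32:33]
pos 34 'd': at 8 ·f
pos 35 'c': at 0 ·f
pos 36 'c': at 0
pos 37 'b': at 1
pos 38 'c': at 2
pos 39 'e': at 0 ·f
pos 40 'b': at 1
pos 41 'e': at 0 ·f
pos 42 'b': at 1
pos 43 'b': at 1 ·f
pos 44 'a': at 7  ** P1@[43:44]
pos 45 'a': at 0 ·f
pos 46 'd': at 8
pos 47 'a': at 9  ** P2@[46:47]
pos 48 'a': at 0 ·f

Result: [[6,0],[6,2],[12,1],[18,0],[18,2],[26,1],[33,0],[33,2],[44,1],[47,2]]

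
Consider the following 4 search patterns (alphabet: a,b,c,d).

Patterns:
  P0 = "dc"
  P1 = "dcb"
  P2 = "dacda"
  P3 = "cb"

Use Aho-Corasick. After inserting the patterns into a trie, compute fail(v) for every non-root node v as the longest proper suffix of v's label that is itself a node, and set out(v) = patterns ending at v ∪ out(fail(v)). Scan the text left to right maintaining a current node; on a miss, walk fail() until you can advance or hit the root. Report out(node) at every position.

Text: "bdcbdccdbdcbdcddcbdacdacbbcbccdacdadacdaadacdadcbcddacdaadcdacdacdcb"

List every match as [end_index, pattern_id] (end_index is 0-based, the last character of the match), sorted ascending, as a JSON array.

Build automaton:
Trie (insert patterns):
  0='ε' goto c→8 d→1
  1='d' goto a→4 c→2
  2='dc' goto b→3  [P0 ends]
  3='dcb' goto ·  [P1 ends]
  4='da' goto c→5
  5='dac' goto d→6
  6='dacd' goto a→7
  7='dacda' goto ·  [P2 ends]
  8='c' goto b→9
  9='cb' goto ·  [P3 ends]

Failure links (BFS by depth):
  n1('d'): parent n0 fail=0; on 'd' 0 → fail=0;  out ∅∪∅=∅
  n8('c'): parent n0 fail=0; on 'c' 0 → fail=0;  out ∅∪∅=∅
  n2('dc'): parent n1 fail=0; on 'c' 0 → fail=8;  out {0}∪∅={0}
  n4('da'): parent n1 fail=0; on 'a' 0 → fail=0;  out ∅∪∅=∅
  n9('cb'): parent n8 fail=0; on 'b' 0 → fail=0;  out {3}∪∅={3}
  n3('dcb'): parent n2 fail=8; on 'b' 8 → fail=9;  out {1}∪{3}={1,3}
  n5('dac'): parent n4 fail=0; on 'c' 0 → fail=8;  out ∅∪∅=∅
  n6('dacd'): parent n5 fail=8; on 'd' 8→0 → fail=1;  out ∅∪∅=∅
  n7('dacda'): parent n6 fail=1; on 'a' 1 → fail=4;  out {2}∪∅={2}

Run:
[0] read 'b'  n0⇒n0
[1] read 'd'  n0⇒n1
[2] read 'c'  n1⇒n2  ** P0@[1:2]
[3] read 'b'  n2⇒n3  ** P1@[1:3],P3@[2:3]
[4] read 'd'  n3⇒n1 ·f
[5] read 'c'  n1⇒n2  ** P0@[4:5]
[6] read 'c'  n2⇒n8 ·f
[7] read 'd'  n8⇒n1 ·f
[8] read 'b'  n1⇒n0 ·f
[9] read 'd'  n0⇒n1
[10] read 'c'  n1⇒n2  ** P0@[9:10]
[11] read 'b'  n2⇒n3  ** P1@[9:11],P3@[10:11]
[12] read 'd'  n3⇒n1 ·f
[13] read 'c'  n1⇒n2  ** P0@[12:13]
[14] read 'd'  n2⇒n1 ·f
[15] read 'd'  n1⇒n1 ·f
[16] read 'c'  n1⇒n2  ** P0@[15:16]
[17] read 'b'  n2⇒n3  ** P1@[15:17],P3@[16:17]
[18] read 'd'  n3⇒n1 ·f
[19] read 'a'  n1⇒n4
[20] read 'c'  n4⇒n5
[21] read 'd'  n5⇒n6
[22] read 'a'  n6⇒n7  ** P2@[18:22]
[23] read 'c'  n7⇒n5 ·f
[24] read 'b'  n5⇒n9 ·f  ** P3@[23:24]
[25] read 'b'  n9⇒n0 ·f
[26] read 'c'  n0⇒n8
[27] read 'b'  n8⇒n9  ** P3@[26:27]
[28] read 'c'  n9⇒n8 ·f
[29] read 'c'  n8⇒n8 ·f
[30] read 'd'  n8⇒n1 ·f
[31] read 'a'  n1⇒n4
[32] read 'c'  n4⇒n5
[33] read 'd'  n5⇒n6
[34] read 'a'  n6⇒n7  ** P2@[30:34]
[35] read 'd'  n7⇒n1 ·f
[36] read 'a'  n1⇒n4
[37] read 'c'  n4⇒n5
[38] read 'd'  n5⇒n6
[39] read 'a'  n6⇒n7  ** P2@[35:39]
[40] read 'a'  n7⇒n0 ·f
[41] read 'd'  n0⇒n1
[42] read 'a'  n1⇒n4
[43] read 'c'  n4⇒n5
[44] read 'd'  n5⇒n6
[45] read 'a'  n6⇒n7  ** P2@[41:45]
[46] read 'd'  n7⇒n1 ·f
[47] read 'c'  n1⇒n2  ** P0@[46:47]
[48] read 'b'  n2⇒n3  ** P1@[46:48],P3@[47:48]
[49] read 'c'  n3⇒n8 ·f
[50] read 'd'  n8⇒n1 ·f
[51] read 'd'  n1⇒n1 ·f
[52] read 'a'  n1⇒n4
[53] read 'c'  n4⇒n5
[54] read 'd'  n5⇒n6
[55] read 'a'  n6⇒n7  ** P2@[51:55]
[56] read 'a'  n7⇒n0 ·f
[57] read 'd'  n0⇒n1
[58] read 'c'  n1⇒n2  ** P0@[57:58]
[59] read 'd'  n2⇒n1 ·f
[60] read 'a'  n1⇒n4
[61] read 'c'  n4⇒n5
[62] read 'd'  n5⇒n6
[63] read 'a'  n6⇒n7  ** P2@[59:63]
[64] read 'c'  n7⇒n5 ·f
[65] read 'd'  n5⇒n6
[66] read 'c'  n6⇒n2 ·f  ** P0@[65:66]
[67] read 'b'  n2⇒n3  ** P1@[65:67],P3@[66:67]

Matches: [[2,0],[3,1],[3,3],[5,0],[10,0],[11,1],[11,3],[13,0],[16,0],[17,1],[17,3],[22,2],[24,3],[27,3],[34,2],[39,2],[45,2],[47,0],[48,1],[48,3],[55,2],[58,0],[63,2],[66,0],[67,1],[67,3]]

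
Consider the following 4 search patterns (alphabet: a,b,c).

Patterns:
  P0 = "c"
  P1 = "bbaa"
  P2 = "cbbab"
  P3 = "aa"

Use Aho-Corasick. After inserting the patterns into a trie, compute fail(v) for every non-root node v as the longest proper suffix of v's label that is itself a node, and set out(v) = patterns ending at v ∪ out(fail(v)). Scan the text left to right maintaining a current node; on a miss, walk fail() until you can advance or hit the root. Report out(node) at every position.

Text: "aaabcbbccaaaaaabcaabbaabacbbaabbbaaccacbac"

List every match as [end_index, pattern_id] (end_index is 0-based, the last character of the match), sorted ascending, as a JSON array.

Construct AC machine:
Trie nodes:
  n0 'ε': a→10 b→2 c→1
  n1 'c': b→6  [P0 ends]
  n2 'b': b→3
  n3 'bb': a→4
  n4 'bba': a→5
  n5 'bbaa': ·  [P1 ends]
  n6 'cb': b→7
  n7 'cbb': a→8
  n8 'cbba': b→9
  n9 'cbbab': ·  [P2 ends]
  n10 'a': a→11
  n11 'aa': ·  [P3 ends]

Failure links (BFS by depth):
  n1('c'): parent n0 fail=0; on 'c' 0 → fail=0;  out {0}∪∅={0}
  n2('b'): parent n0 fail=0; on 'b' 0 → fail=0;  out ∅∪∅=∅
  n10('a'): parent n0 fail=0; on 'a' 0 → fail=0;  out ∅∪∅=∅
  n3('bb'): parent n2 fail=0; on 'b' 0 → fail=2;  out ∅∪∅=∅
  n6('cb'): parent n1 fail=0; on 'b' 0 → fail=2;  out ∅∪∅=∅
  n11('aa'): parent n10 fail=0; on 'a' 0 → fail=10;  out {3}∪∅={3}
  n4('bba'): parent n3 fail=2; on 'a' 2→0 → fail=10;  out ∅∪∅=∅
  n7('cbb'): parent n6 fail=2; on 'b' 2 → fail=3;  out ∅∪∅=∅
  n5('bbaa'): parent n4 fail=10; on 'a' 10 → fail=11;  out {1}∪{3}={1,3}
  n8('cbba'): parent n7 fail=3; on 'a' 3 → fail=4;  out ∅∪∅=∅
  n9('cbbab'): parent n8 fail=4; on 'b' 4→10→0 → fail=2;  out {2}∪∅={2}

Run:
i=0 'a': node 0→10
i=1 'a': node 10→11  emit P3@[0:1]
i=2 'a': node 11→11 (fail-walked)  emit P3@[1:2]
i=3 'b': node 11→2 (fail-walked)
i=4 'c': node 2→1 (fail-walked)  emit P0@[4:4]
i=5 'b': node 1→6
i=6 'b': node 6→7
i=7 'c': node 7→1 (fail-walked)  emit P0@[7:7]
i=8 'c': node 1→1 (fail-walked)  emit P0@[8:8]
i=9 'a': node 1→10 (fail-walked)
i=10 'a': node 10→11  emit P3@[9:10]
i=11 'a': node 11→11 (fail-walked)  emit P3@[10:11]
i=12 'a': node 11→11 (fail-walked)  emit P3@[11:12]
i=13 'a': node 11→11 (fail-walked)  emit P3@[12:13]
i=14 'a': node 11→11 (fail-walked)  emit P3@[13:14]
i=15 'b': node 11→2 (fail-walked)
i=16 'c': node 2→1 (fail-walked)  emit P0@[16:16]
i=17 'a': node 1→10 (fail-walked)
i=18 'a': node 10→11  emit P3@[17:18]
i=19 'b': node 11→2 (fail-walked)
i=20 'b': node 2→3
i=21 'a': node 3→4
i=22 'a': node 4→5  emit P1@[19:22],P3@[21:22]
i=23 'b': node 5→2 (fail-walked)
i=24 'a': node 2→10 (fail-walked)
i=25 'c': node 10→1 (fail-walked)  emit P0@[25:25]
i=26 'b': node 1→6
i=27 'b': node 6→7
i=28 'a': node 7→8
i=29 'a': node 8→5 (fail-walked)  emit P1@[26:29],P3@[28:29]
i=30 'b': node 5→2 (fail-walked)
i=31 'b': node 2→3
i=32 'b': node 3→3 (fail-walked)
i=33 'a': node 3→4
i=34 'a': node 4→5  emit P1@[31:34],P3@[33:34]
i=35 'c': node 5→1 (fail-walked)  emit P0@[35:35]
i=36 'c': node 1→1 (fail-walked)  emit P0@[36:36]
i=37 'a': node 1→10 (fail-walked)
i=38 'c': node 10→1 (fail-walked)  emit P0@[38:38]
i=39 'b': node 1→6
i=40 'a': node 6→10 (fail-walked)
i=41 'c': node 10→1 (fail-walked)  emit P0@[41:41]

Result: [[1,3],[2,3],[4,0],[7,0],[8,0],[10,3],[11,3],[12,3],[13,3],[14,3],[16,0],[18,3],[22,1],[22,3],[25,0],[29,1],[29,3],[34,1],[34,3],[35,0],[36,0],[38,0],[41,0]]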